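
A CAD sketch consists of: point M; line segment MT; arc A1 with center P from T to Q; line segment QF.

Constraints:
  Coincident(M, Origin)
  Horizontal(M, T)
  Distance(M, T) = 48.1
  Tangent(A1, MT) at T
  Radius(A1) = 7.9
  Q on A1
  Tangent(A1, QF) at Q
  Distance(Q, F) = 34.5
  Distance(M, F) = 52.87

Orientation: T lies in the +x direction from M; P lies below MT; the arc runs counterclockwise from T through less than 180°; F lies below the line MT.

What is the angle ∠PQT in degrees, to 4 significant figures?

50.20°

M is at the origin; M and T share the same y with |MT| = 48.1 and T on the +x side, so T = (48.10, 0.000). A1 meets MT tangentially, so PT is at right angles to MT, so P = T + (0, -7.9) = (48.10, -7.900). Since PQ ⟂ QF (tangency), |PF| = √(7.9² + 34.5²) = 35.39 regardless of where Q sits on A1. So F lies on both circle(M, 52.87) and circle(P, 35.39); the below-MT intersection is F = (34.10, -40.41). Q is the foot of the tangent from F: Q = (40.33, -6.473).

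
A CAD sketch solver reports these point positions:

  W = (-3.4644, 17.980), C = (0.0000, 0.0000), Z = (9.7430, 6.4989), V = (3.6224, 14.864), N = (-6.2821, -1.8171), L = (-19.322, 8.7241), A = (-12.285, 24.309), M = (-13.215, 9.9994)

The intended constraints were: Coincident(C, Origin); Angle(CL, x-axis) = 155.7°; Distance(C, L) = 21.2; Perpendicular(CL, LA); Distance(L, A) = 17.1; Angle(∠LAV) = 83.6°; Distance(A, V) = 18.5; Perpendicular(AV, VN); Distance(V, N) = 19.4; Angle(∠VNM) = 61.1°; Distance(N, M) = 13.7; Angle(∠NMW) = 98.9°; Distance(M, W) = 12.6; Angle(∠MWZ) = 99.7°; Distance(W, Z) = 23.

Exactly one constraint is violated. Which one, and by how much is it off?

Distance(W, Z) = 23 — off by 5.50.

C = (0.00, 0.00) ✓; CL at 155.7° ✓; |CL| = 21.20 ✓; ∠(CL, LA) = 90.00° ✓; |LA| = 17.10 ✓; ∠LAV = 83.60° ✓; |AV| = 18.50 ✓; ∠(AV, VN) = 90.00° ✓; |VN| = 19.40 ✓; ∠VNM = 61.10° ✓; |NM| = 13.70 ✓; ∠NMW = 98.90° ✓; |MW| = 12.60 ✓; ∠MWZ = 99.70° ✓; |WZ| = 17.50 ✗.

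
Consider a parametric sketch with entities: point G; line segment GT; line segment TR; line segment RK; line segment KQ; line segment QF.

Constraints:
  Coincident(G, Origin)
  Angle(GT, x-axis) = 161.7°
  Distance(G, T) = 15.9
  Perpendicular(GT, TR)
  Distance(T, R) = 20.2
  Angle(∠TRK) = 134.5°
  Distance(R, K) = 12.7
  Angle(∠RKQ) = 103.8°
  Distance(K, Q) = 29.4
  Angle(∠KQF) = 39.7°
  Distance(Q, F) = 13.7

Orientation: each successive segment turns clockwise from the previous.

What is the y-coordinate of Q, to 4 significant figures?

7.256

G is at the origin; GT runs at 161.7° with length 15.9, so T = (-15.10, 4.992). GT is perpendicular to TR, so TR runs at 71.70°; with |TR| = 20.2, R = (-8.753, 24.17). ∠TRK = 134.5° gives RK at 26.20° from the x-axis; with |RK| = 12.7, K = (2.642, 29.78). ∠RKQ = 103.8° gives KQ at -50.00° from the x-axis; with |KQ| = 29.4, Q = (21.54, 7.256). So Q.y = 7.256.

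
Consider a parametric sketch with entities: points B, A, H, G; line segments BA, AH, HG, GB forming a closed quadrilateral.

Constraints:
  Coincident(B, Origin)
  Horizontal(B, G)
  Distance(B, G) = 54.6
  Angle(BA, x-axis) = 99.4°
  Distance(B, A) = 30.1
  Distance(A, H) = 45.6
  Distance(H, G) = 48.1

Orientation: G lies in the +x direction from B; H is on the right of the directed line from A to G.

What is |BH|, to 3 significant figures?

16.3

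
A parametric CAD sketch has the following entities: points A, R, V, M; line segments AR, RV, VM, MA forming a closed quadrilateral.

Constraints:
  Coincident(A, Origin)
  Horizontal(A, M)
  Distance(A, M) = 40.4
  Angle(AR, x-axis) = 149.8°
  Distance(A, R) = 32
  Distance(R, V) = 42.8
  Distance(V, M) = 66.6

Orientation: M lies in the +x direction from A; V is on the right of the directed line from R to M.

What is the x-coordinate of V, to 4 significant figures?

-20.85

Checks: |RV| = 42.80 ✓; |VM| = 66.60 ✓.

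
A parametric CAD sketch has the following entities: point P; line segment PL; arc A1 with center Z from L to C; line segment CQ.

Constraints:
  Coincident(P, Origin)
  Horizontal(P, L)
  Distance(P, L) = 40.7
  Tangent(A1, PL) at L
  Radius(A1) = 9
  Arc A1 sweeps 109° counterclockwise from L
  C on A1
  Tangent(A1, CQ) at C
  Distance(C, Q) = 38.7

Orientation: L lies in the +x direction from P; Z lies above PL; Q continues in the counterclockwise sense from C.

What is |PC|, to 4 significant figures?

50.64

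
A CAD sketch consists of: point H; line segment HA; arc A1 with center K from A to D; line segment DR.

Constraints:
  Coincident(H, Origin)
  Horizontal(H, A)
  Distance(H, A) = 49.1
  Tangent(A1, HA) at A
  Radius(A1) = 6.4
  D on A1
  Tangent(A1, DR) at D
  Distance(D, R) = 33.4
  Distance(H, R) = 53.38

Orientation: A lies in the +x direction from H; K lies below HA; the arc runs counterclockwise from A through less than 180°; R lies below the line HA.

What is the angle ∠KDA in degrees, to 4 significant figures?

49.80°

H is at the origin; H and A share the same y with |HA| = 49.1 and A on the +x side, so A = (49.10, 0.000). The tangent condition forces KA to be normal to HA, so K = A + (0, -6.4) = (49.10, -6.400). Since KD ⟂ DR (tangency), |KR| = √(6.4² + 33.4²) = 34.01 regardless of where D sits on A1. So R lies on both circle(H, 53.38) and circle(K, 34.01); the below-HA intersection is R = (37.22, -38.26). D is the foot of the tangent from R: D = (42.79, -5.333).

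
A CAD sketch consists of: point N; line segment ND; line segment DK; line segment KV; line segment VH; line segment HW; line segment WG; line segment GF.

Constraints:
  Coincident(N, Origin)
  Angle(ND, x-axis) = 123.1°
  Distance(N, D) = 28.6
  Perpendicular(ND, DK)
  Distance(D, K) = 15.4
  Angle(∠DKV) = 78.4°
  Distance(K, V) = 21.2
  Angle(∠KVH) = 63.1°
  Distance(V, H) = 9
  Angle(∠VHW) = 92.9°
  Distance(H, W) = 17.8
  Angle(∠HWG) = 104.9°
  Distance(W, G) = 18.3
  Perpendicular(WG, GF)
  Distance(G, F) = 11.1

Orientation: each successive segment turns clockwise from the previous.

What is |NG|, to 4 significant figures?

38.17

N is at the origin; ND runs at 123.1° with length 28.6, so D = (-15.62, 23.96). ND ⟂ DK, so DK runs at 33.10°; with |DK| = 15.4, K = (-2.718, 32.37). ∠DKV = 78.4° gives KV at -68.50° from the x-axis; with |KV| = 21.2, V = (5.052, 12.64). ∠KVH = 63.1° gives VH at 174.6° from the x-axis; with |VH| = 9.0, H = (-3.908, 13.49). ∠VHW = 92.9° gives HW at 87.50° from the x-axis; with |HW| = 17.8, W = (-3.131, 31.27). ∠HWG = 104.9° gives WG at 12.40° from the x-axis; with |WG| = 18.3, G = (14.74, 35.20). Then |NG| = |G − N| = 38.17.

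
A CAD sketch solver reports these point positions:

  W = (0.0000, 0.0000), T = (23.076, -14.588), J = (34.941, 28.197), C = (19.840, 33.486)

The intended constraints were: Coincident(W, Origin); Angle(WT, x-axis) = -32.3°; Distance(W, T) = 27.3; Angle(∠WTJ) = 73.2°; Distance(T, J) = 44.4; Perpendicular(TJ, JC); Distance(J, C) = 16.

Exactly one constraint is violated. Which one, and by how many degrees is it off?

Perpendicular(TJ, JC) — off by 3.80°.

W = (0.00, 0.00) ✓; WT at -32.30° ✓; |WT| = 27.30 ✓; ∠WTJ = 73.20° ✓; |TJ| = 44.40 ✓; ∠(TJ, JC) = 86.20° ✗; |JC| = 16.00 ✓.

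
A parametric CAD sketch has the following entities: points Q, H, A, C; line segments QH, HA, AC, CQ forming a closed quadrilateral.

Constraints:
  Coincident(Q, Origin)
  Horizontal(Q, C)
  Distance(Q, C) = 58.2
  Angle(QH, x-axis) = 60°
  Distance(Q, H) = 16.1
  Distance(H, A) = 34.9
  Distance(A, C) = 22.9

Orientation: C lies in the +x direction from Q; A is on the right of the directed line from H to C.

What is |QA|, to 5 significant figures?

36.863

Checks: QH at 60.00° ✓; |HA| = 34.90 ✓; |AC| = 22.90 ✓.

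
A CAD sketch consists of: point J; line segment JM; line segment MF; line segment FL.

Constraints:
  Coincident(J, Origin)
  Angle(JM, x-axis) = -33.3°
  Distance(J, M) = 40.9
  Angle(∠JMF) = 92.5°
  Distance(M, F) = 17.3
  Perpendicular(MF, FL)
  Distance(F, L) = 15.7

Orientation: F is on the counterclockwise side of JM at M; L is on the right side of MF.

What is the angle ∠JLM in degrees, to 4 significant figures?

29.13°

J is at the origin; JM runs at -33.3° with length 40.9, so M = 40.9·(cos -33.3°, sin -33.3°) = (34.18, -22.46). ∠JMF = 92.5°, so MF runs at -33.3° + (180° − 92.5°) = 54.20° from the x-axis; with |MF| = 17.3, F = M + 17.3·(cos 54.20°, sin 54.20°) = (44.30, -8.424). MF is perpendicular to FL; with |FL| = 15.7 on the right of MF, L = F + 15.7·(0.8111, -0.5850) = (57.04, -17.61). Then cos ∠JLM = LJ·LM / (|LJ||LM|), giving 29.13°.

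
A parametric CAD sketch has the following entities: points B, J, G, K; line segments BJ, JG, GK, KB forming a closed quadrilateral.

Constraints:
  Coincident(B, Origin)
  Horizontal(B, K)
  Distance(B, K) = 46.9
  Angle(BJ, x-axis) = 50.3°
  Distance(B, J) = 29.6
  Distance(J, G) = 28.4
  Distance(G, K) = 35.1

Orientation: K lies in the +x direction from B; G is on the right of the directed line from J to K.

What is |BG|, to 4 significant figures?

13.05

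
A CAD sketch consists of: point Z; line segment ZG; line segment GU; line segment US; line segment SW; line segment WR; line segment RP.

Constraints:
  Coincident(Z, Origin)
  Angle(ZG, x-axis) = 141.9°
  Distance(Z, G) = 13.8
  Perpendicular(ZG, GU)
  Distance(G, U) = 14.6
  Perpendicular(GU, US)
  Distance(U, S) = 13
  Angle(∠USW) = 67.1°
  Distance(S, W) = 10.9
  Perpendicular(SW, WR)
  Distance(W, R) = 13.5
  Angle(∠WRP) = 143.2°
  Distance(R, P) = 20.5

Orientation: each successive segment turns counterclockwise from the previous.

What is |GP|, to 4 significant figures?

30.88

Z is at the origin; ZG runs at 141.9° with length 13.8, so G = (-10.86, 8.515). The perpendicularity gives GU at right angles to ZG, so GU runs at -128.1°; with |GU| = 14.6, U = (-19.87, -2.974). GU is perpendicular to US, so US runs at -38.10°; with |US| = 13.0, S = (-9.638, -11.00). ∠USW = 67.1° gives SW at 74.80° from the x-axis; with |SW| = 10.9, W = (-6.780, -0.4769). SW ⟂ WR, so WR runs at 164.8°; with |WR| = 13.5, R = (-19.81, 3.063). ∠WRP = 143.2° gives RP at -158.4° from the x-axis; with |RP| = 20.5, P = (-38.87, -4.484). Then |GP| = |P − G| = 30.88.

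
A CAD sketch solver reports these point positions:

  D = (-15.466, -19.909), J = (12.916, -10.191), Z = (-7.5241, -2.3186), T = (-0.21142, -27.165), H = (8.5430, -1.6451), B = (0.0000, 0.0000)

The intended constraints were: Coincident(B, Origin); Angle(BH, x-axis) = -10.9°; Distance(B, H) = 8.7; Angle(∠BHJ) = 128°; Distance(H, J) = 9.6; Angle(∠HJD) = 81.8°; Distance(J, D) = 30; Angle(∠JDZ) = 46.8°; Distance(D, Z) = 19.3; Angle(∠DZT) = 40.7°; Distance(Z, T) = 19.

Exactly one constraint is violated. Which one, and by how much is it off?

Distance(Z, T) = 19 — off by 6.90.

B = (0.00, 0.00) ✓; BH at -10.90° ✓; |BH| = 8.700 ✓; ∠BHJ = 128.0° ✓; |HJ| = 9.600 ✓; ∠HJD = 81.80° ✓; |JD| = 30.00 ✓; ∠JDZ = 46.80° ✓; |DZ| = 19.30 ✓; ∠DZT = 40.70° ✓; |ZT| = 25.90 ✗.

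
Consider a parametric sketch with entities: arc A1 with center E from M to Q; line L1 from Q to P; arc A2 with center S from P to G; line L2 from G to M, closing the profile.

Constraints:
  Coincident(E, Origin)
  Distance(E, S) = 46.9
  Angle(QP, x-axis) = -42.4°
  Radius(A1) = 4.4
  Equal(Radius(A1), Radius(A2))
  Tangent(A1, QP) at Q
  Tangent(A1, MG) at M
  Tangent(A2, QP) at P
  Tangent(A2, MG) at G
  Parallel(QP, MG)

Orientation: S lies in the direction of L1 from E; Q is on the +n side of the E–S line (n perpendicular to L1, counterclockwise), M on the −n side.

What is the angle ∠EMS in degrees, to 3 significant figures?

84.6°

E is at the origin and S lies 46.9 along u from E, so S = 46.9·u = (34.6, -31.6). Tangency of A1 to both parallel lines with radius 4.4 puts Q and M at E ± 4.4·n: Q = (2.97, 3.25), M = (-2.97, -3.25). Then cos ∠EMS = ME·MS / (|ME||MS|), giving 84.6°.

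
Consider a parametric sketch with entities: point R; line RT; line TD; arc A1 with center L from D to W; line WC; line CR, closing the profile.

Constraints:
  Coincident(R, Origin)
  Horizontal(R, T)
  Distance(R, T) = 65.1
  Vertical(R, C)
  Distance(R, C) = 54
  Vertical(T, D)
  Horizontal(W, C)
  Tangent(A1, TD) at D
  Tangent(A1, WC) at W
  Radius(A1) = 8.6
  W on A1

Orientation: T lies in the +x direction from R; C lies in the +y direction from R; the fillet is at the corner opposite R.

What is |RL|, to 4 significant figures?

72.48

R is at the origin; RT is horizontal with |RT| = 65.1 and T on the +x side, so T = (65.10, 0.000). R and C share the same x with |RC| = 54.0 and C on the +y side, so C = (0.000, 54.00). The virtual corner opposite R is at (65.10, 54.00). The tangent condition forces LD to be normal to TD and the tangent condition forces LW to be normal to WC, with radius 8.6, so the center L sits 8.6 in from both sides at L = (56.50, 45.40). Then |RL| = |L − R| = 72.48.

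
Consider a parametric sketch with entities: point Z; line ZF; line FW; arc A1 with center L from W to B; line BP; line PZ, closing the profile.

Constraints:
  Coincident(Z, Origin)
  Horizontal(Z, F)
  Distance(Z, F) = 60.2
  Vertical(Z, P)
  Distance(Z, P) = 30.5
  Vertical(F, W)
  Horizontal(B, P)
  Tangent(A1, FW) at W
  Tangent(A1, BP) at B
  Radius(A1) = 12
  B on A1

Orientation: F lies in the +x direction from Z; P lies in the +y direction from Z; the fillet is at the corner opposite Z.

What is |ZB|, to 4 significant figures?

57.04

Z is at the origin; Z and F share the same y with |ZF| = 60.2 and F on the +x side, so F = (60.20, 0.000). ZP is vertical with |ZP| = 30.5 and P on the +y side, so P = (0.000, 30.50). The virtual corner opposite Z is at (60.20, 30.50). The tangent condition forces LW to be normal to FW and tangency of A1 to BP means the radius LB is perpendicular to BP, with radius 12.0, so the center L sits 12.0 in from both sides at L = (48.20, 18.50). That places the tangent points at W = (60.20, 18.50) on FW and B = (48.20, 30.50) on BP. Then |ZB| = |B − Z| = 57.04.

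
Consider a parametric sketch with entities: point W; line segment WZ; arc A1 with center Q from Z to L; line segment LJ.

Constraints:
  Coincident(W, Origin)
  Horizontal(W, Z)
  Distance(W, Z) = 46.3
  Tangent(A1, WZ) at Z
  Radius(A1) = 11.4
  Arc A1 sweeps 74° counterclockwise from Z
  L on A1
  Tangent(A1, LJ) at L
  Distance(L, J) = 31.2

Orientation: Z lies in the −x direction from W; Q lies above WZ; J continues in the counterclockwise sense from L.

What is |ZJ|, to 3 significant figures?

43.0

On A1, Z sits at bearing -90° from Q; a 74° counterclockwise sweep puts L at bearing -16°, so L = Q + 11.4·(cos -16°, sin -16°) = (-35.3, 8.26). Tangency of A1 to LJ means the radius QL is perpendicular to LJ, so LJ runs along (−sin -16°, cos -16°); with |LJ| = 31.2, J = (-26.7, 38.2). Then |ZJ| = |J − Z| = 43.0.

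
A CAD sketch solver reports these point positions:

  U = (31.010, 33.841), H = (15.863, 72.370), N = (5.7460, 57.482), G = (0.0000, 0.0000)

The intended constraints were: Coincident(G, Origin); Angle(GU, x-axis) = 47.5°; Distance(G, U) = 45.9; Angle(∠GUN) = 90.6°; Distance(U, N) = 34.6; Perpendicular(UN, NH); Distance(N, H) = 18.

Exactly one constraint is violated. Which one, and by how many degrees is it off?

Perpendicular(UN, NH) — off by 8.90°.

G = (0.00, 0.00) ✓; GU at 47.50° ✓; |GU| = 45.90 ✓; ∠GUN = 90.60° ✓; |UN| = 34.60 ✓; ∠(UN, NH) = 81.10° ✗; |NH| = 18.00 ✓.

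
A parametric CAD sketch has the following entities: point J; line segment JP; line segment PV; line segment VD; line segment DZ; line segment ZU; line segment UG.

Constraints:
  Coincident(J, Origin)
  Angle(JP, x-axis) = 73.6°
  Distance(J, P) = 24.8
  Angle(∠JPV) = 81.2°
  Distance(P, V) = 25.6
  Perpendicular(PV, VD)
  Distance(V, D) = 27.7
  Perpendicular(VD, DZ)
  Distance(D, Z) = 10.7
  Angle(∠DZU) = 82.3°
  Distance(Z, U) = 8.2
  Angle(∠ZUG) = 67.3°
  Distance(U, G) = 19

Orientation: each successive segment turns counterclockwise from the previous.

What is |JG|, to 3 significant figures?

29.0

J is at the origin; JP runs at 73.6° with length 24.8, so P = (7.00, 23.8). ∠JPV = 81.2° gives PV at 172° from the x-axis; with |PV| = 25.6, V = (-18.4, 27.2). The perpendicularity gives VD at right angles to PV, so VD runs at -97.6°; with |VD| = 27.7, D = (-22.0, -0.280). VD ⟂ DZ, so DZ runs at -7.60°; with |DZ| = 10.7, Z = (-11.4, -1.70). ∠DZU = 82.3° gives ZU at 90.1° from the x-axis; with |ZU| = 8.2, U = (-11.4, 6.50). ∠ZUG = 67.3° gives UG at -157° from the x-axis; with |UG| = 19.0, G = (-29.0, -0.858). Then |JG| = |G − J| = 29.0.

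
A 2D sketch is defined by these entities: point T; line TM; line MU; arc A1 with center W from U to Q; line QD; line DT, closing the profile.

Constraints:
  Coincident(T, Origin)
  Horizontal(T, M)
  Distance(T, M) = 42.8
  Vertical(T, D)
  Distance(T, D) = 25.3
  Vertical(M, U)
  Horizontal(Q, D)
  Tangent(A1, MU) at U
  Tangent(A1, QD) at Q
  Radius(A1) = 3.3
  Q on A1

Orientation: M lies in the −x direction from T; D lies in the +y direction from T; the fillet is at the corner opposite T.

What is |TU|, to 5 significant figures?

48.123

The virtual corner opposite T is at (-42.800, 25.300). The tangent condition forces WU to be normal to MU and tangency of A1 to QD means the radius WQ is perpendicular to QD, with radius 3.3, so the center W sits 3.3 in from both sides at W = (-39.500, 22.000). That places the tangent points at U = (-42.800, 22.000) on MU and Q = (-39.500, 25.300) on QD. Then |TU| = |U − T| = 48.123.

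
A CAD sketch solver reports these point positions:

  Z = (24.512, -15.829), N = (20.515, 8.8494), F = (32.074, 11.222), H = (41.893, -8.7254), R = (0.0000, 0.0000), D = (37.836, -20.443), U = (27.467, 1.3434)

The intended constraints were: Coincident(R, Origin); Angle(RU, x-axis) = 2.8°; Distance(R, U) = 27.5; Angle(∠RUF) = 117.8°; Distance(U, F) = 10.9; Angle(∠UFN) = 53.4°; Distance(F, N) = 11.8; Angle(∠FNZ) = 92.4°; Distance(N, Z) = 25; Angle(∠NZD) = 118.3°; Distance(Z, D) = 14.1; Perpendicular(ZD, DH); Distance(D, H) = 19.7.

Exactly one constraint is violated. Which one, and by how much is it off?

Distance(D, H) = 19.7 — off by 7.30.

R = (0.00, 0.00) ✓; RU at 2.800° ✓; |RU| = 27.50 ✓; ∠RUF = 117.8° ✓; |UF| = 10.90 ✓; ∠UFN = 53.40° ✓; |FN| = 11.80 ✓; ∠FNZ = 92.40° ✓; |NZ| = 25.00 ✓; ∠NZD = 118.3° ✓; |ZD| = 14.10 ✓; ∠(ZD, DH) = 90.00° ✓; |DH| = 12.40 ✗.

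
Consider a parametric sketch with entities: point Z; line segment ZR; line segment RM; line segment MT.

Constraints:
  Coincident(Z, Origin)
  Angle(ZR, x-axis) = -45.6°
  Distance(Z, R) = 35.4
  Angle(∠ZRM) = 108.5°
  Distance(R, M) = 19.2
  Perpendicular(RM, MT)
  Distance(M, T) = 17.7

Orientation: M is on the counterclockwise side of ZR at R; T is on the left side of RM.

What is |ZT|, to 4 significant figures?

34.32

∠ZRM = 108.5°, so RM runs at -45.6° + (180° − 108.5°) = 25.90° from the x-axis; with |RM| = 19.2, M = R + 19.2·(cos 25.90°, sin 25.90°) = (42.04, -16.91). The perpendicularity gives MT at right angles to RM; with |MT| = 17.7 on the left of RM, T = M + 17.7·(-0.4368, 0.8996) = (34.31, -0.9836). Then |ZT| = |T − Z| = 34.32.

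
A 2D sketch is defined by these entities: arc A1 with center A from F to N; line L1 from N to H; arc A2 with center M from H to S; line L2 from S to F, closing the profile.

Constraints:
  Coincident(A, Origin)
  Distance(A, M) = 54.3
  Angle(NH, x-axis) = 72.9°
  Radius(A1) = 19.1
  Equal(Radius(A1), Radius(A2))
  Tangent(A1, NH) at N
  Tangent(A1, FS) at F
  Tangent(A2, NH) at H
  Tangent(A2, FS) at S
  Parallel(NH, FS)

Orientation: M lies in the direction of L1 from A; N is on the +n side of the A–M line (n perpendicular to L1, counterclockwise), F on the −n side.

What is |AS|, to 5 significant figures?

57.561

The slot axis is L1's direction at 72.9°, so u = (cos 72.9°, sin 72.9°) = (0.29404, 0.95579) and n = (−sin 72.9°, cos 72.9°) = (-0.95579, 0.29404). A is at the origin and M lies 54.3 along u from A, so M = 54.3·u = (15.966, 51.900). Tangency of A1 to both parallel lines with radius 19.1 puts N and F at A ± 19.1·n: N = (-18.256, 5.6162), F = (18.256, -5.6162). Equal radii place H and S the same way about M: H = M + 19.1·n = (-2.2893, 57.516), S = M − 19.1·n = (34.222, 46.283). Then |AS| = |S − A| = 57.561.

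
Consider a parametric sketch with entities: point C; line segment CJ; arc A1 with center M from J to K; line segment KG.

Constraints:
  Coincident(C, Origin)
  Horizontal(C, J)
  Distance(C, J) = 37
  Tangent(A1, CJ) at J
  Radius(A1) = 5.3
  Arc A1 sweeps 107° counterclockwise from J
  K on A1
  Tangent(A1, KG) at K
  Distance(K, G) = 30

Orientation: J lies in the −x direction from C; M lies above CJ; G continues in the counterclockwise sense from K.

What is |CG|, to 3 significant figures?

54.0

On A1, J sits at bearing -90° from M; a 107° counterclockwise sweep puts K at bearing 17°, so K = M + 5.3·(cos 17°, sin 17°) = (-31.9, 6.85). The tangent condition forces MK to be normal to KG, so KG runs along (−sin 17°, cos 17°); with |KG| = 30.0, G = (-40.7, 35.5). Then |CG| = |G − C| = 54.0.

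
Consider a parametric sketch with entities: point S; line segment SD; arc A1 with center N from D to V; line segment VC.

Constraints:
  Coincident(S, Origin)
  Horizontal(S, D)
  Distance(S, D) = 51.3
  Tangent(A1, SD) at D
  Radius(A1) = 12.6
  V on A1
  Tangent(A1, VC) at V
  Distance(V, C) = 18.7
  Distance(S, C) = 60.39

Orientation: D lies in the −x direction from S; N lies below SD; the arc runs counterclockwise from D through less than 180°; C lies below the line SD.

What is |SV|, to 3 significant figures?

64.4

S is at the origin; SD is horizontal with |SD| = 51.3 and D on the −x side, so D = (-51.3, 0.00). Tangency of A1 to SD means the radius ND is perpendicular to SD, so N = D + (0, -12.6) = (-51.3, -12.6). Since NV ⟂ VC (tangency), |NC| = √(12.6² + 18.7²) = 22.5 regardless of where V sits on A1. So C lies on both circle(S, 60.39) and circle(N, 22.5); the below-SD intersection is C = (-49.2, -35.0). V is the foot of the tangent from C: V = (-61.0, -20.6).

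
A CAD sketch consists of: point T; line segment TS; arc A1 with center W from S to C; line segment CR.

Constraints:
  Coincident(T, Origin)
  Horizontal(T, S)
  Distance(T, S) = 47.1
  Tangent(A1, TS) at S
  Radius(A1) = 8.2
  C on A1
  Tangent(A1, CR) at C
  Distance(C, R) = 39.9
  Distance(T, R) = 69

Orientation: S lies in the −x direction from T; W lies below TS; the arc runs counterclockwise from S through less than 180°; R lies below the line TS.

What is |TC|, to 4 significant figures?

56.01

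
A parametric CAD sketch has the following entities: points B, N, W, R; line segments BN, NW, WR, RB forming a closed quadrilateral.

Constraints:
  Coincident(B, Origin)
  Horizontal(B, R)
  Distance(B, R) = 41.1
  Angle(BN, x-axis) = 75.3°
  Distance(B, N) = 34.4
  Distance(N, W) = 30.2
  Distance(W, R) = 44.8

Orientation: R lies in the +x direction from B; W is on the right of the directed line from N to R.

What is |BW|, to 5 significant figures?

6.5206

Checks: |NW| = 30.20 ✓; |WR| = 44.80 ✓.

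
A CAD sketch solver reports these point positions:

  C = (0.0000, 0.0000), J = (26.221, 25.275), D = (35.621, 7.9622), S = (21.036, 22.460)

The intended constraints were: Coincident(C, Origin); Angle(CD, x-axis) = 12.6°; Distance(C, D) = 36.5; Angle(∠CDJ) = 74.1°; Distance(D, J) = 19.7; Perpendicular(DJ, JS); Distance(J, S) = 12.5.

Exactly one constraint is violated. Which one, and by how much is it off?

Distance(J, S) = 12.5 — off by 6.60.

C = (0.00, 0.00) ✓; CD at 12.60° ✓; |CD| = 36.50 ✓; ∠CDJ = 74.10° ✓; |DJ| = 19.70 ✓; ∠(DJ, JS) = 90.00° ✓; |JS| = 5.900 ✗.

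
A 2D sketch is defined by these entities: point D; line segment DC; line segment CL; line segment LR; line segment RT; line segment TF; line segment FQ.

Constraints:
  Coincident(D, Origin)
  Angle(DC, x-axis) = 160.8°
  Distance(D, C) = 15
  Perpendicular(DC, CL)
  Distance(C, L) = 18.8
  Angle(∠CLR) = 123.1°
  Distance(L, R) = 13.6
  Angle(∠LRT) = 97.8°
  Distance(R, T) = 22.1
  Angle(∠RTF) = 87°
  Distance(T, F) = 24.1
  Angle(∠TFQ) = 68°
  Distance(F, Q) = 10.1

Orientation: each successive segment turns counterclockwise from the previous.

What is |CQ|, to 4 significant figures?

6.023

D is at the origin; DC runs at 160.8° with length 15.0, so C = (-14.17, 4.933). The perpendicularity gives CL at right angles to DC, so CL runs at -109.2°; with |CL| = 18.8, L = (-20.35, -12.82). ∠CLR = 123.1° gives LR at -52.30° from the x-axis; with |LR| = 13.6, R = (-12.03, -23.58). ∠LRT = 97.8° gives RT at 29.90° from the x-axis; with |RT| = 22.1, T = (7.127, -12.57). ∠RTF = 87.0° gives TF at 122.9° from the x-axis; with |TF| = 24.1, F = (-5.964, 7.670). ∠TFQ = 68.0° gives FQ at -125.1° from the x-axis; with |FQ| = 10.1, Q = (-11.77, -0.5938). Then |CQ| = |Q − C| = 6.023.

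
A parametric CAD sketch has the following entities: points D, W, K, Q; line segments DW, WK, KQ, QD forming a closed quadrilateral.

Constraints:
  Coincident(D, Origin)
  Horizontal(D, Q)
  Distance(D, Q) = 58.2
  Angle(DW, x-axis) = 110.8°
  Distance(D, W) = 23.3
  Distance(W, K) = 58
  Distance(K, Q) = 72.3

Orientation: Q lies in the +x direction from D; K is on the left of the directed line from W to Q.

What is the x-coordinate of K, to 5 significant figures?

29.060

D is at the origin; D and Q share the same y with |DQ| = 58.2 and Q in +x, so Q = (58.2, 0). DW runs at 110.8° with |DW| = 23.3, so W = (-8.2740, 21.781). K is determined by |WK| = 58.0 and |KQ| = 72.3 together: it lies at the intersection of circle(W, 58.0) and circle(Q, 72.3). With |WQ| = 69.952, the foot of the radical line on WQ is 21.657 from W and the perpendicular offset is √(58.0² − 21.657²) = 53.805. Taking the left-of-WQ solution: K = (29.060, 66.168).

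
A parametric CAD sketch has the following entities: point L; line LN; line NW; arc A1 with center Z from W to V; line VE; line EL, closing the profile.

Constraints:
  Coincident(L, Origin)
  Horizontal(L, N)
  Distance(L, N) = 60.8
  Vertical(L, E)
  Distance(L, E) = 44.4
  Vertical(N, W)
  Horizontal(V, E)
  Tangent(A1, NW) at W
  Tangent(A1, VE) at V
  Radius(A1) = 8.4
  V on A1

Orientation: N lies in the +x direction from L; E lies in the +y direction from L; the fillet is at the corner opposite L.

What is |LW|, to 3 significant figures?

70.7

L is at the origin; LN is horizontal with |LN| = 60.8 and N on the +x side, so N = (60.8, 0.00). LE is vertical with |LE| = 44.4 and E on the +y side, so E = (0.00, 44.4). The virtual corner opposite L is at (60.8, 44.4). Tangency of A1 to NW means the radius ZW is perpendicular to NW and A1 meets VE tangentially, so ZV is at right angles to VE, with radius 8.4, so the center Z sits 8.4 in from both sides at Z = (52.4, 36.0). That places the tangent points at W = (60.8, 36.0) on NW and V = (52.4, 44.4) on VE. Then |LW| = |W − L| = 70.7.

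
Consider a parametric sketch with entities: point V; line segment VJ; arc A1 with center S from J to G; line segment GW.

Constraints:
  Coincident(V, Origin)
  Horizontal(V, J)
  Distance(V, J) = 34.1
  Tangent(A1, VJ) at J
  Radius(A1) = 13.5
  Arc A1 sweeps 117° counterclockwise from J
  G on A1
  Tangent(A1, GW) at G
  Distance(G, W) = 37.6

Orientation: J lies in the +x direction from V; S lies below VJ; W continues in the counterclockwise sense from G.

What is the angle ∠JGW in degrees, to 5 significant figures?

121.50°

V is at the origin; VJ is horizontal with |VJ| = 34.1 and J on the +x side, so J = (34.100, 0.0000). A1 meets VJ tangentially, so SJ is at right angles to VJ, so S = J + (0, -13.5) = (34.100, -13.500). On A1, J sits at bearing 90° from S; a 117° counterclockwise sweep puts G at bearing 207°, so G = S + 13.5·(cos 207°, sin 207°) = (22.071, -19.629). Since A1 is tangent to GW there, SG ⟂ GW, so GW runs along (−sin 207°, cos 207°); with |GW| = 37.6, W = (39.141, -53.131). Then cos ∠JGW = GJ·GW / (|GJ||GW|), giving 121.50°.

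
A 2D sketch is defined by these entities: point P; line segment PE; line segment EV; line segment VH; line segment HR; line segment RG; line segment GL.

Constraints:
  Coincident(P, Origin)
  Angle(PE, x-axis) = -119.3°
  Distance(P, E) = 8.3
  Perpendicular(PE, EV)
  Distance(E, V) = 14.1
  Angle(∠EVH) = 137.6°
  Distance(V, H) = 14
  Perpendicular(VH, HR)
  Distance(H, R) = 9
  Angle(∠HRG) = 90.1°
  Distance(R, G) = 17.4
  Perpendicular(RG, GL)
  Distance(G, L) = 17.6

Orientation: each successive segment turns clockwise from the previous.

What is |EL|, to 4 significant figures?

19.38

P is at the origin; PE runs at -119.3° with length 8.3, so E = (-4.062, -7.238). PE is perpendicular to EV, so EV runs at 150.7°; with |EV| = 14.1, V = (-16.36, -0.3379). ∠EVH = 137.6° gives VH at 108.3° from the x-axis; with |VH| = 14.0, H = (-20.75, 12.95). VH is perpendicular to HR, so HR runs at 18.30°; with |HR| = 9.0, R = (-12.21, 15.78). ∠HRG = 90.1° gives RG at -71.60° from the x-axis; with |RG| = 17.4, G = (-6.717, -0.7304). RG ⟂ GL, so GL runs at -161.6°; with |GL| = 17.6, L = (-23.42, -6.286). Then |EL| = |L − E| = 19.38.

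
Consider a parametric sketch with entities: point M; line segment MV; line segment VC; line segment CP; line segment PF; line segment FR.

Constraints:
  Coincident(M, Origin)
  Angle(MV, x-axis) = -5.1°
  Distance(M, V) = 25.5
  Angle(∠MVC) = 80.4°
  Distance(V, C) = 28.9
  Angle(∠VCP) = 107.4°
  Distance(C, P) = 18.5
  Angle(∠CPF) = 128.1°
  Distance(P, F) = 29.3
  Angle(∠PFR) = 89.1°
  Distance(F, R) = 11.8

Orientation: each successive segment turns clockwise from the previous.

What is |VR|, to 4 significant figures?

35.92

∠CPF = 128.1° gives PF at 130.8° from the x-axis; with |PF| = 29.3, F = (-19.56, -8.912). ∠PFR = 89.1° gives FR at 39.90° from the x-axis; with |FR| = 11.8, R = (-10.51, -1.343). Then |VR| = |R − V| = 35.92.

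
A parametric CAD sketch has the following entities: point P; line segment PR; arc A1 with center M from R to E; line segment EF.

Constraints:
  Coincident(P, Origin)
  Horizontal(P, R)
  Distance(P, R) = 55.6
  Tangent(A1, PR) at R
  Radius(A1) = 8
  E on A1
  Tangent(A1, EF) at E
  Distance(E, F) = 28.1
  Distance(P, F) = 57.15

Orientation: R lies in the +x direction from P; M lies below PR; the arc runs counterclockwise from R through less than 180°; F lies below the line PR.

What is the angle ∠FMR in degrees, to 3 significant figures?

159°

P is at the origin; P and R share the same y with |PR| = 55.6 and R on the +x side, so R = (55.6, 0.00). Since A1 is tangent to PR there, MR ⟂ PR, so M = R + (0, -8) = (55.6, -8.00). Since ME ⟂ EF (tangency), |MF| = √(8.0² + 28.1²) = 29.2 regardless of where E sits on A1. So F lies on both circle(P, 57.15) and circle(M, 29.2); the below-PR intersection is F = (45.0, -35.2). E is the foot of the tangent from F: E = (47.6, -7.25).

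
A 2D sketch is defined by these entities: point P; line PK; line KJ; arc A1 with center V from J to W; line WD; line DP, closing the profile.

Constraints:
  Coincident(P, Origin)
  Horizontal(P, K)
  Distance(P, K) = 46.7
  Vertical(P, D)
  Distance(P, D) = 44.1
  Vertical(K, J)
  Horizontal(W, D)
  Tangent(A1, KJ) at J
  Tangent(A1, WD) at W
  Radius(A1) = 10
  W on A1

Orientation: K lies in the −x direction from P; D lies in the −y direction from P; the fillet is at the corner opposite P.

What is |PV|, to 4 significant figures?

50.10

P is at the origin; P and K share the same y with |PK| = 46.7 and K on the −x side, so K = (-46.70, 0.000). PD is vertical with |PD| = 44.1 and D on the −y side, so D = (0.000, -44.10). The virtual corner opposite P is at (-46.70, -44.10). A1 meets KJ tangentially, so VJ is at right angles to KJ and A1 meets WD tangentially, so VW is at right angles to WD, with radius 10.0, so the center V sits 10.0 in from both sides at V = (-36.70, -34.10). Then |PV| = |V − P| = 50.10.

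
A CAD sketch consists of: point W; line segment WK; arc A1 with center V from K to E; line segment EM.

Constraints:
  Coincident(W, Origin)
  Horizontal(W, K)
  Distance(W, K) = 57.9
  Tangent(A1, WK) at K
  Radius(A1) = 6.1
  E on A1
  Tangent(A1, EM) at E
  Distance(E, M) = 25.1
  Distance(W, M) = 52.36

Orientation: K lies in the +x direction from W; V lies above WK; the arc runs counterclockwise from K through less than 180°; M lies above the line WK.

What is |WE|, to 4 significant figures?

63.04

W is at the origin; W and K share the same y with |WK| = 57.9 and K on the +x side, so K = (57.90, 0.000). A1 meets WK tangentially, so VK is at right angles to WK, so V = K + (0, 6.1) = (57.90, 6.100). Since VE ⟂ EM (tangency), |VM| = √(6.1² + 25.1²) = 25.83 regardless of where E sits on A1. So M lies on both circle(W, 52.36) and circle(V, 25.83); the above-WK intersection is M = (44.23, 28.02). E is the foot of the tangent from M: E = (62.17, 10.46).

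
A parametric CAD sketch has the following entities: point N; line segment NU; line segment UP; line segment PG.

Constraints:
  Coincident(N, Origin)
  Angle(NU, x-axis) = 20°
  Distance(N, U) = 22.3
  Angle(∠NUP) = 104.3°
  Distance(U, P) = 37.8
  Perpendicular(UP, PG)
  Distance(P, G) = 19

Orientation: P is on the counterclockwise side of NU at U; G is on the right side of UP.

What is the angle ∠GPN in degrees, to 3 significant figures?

117°

N is at the origin; NU runs at 20.0° with length 22.3, so U = 22.3·(cos 20.0°, sin 20.0°) = (21.0, 7.63). ∠NUP = 104.3°, so UP runs at 20.0° + (180° − 104.3°) = 95.7° from the x-axis; with |UP| = 37.8, P = U + 37.8·(cos 95.7°, sin 95.7°) = (17.2, 45.2). UP ⟂ PG; with |PG| = 19.0 on the right of UP, G = P + 19.0·(0.995, 0.0993) = (36.1, 47.1). Then cos ∠GPN = PG·PN / (|PG||PN|), giving 117°.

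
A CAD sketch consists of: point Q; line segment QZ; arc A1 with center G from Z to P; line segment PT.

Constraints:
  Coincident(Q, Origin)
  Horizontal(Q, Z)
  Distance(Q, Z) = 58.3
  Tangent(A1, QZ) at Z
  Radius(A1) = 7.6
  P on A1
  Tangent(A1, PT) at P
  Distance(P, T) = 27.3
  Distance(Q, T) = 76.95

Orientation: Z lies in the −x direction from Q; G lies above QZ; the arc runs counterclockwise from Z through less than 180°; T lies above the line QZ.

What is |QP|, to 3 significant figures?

53.7

Checks: ∠(GZ, ZQ) = 90.00° ✓; |GP| = 7.600 ✓; ∠(GP, PT) = 90.00° ✓; |PT| = 27.30 ✓; |QT| = 76.95 ✓.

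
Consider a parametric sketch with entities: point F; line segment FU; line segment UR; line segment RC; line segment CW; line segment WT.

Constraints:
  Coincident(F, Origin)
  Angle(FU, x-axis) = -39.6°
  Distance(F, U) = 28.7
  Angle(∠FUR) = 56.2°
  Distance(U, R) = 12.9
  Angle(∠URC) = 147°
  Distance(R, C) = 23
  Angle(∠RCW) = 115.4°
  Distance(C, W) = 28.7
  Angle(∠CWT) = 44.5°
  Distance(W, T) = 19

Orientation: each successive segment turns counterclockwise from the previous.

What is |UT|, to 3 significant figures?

30.9

F is at the origin; FU runs at -39.6° with length 28.7, so U = (22.1, -18.3). ∠FUR = 56.2° gives UR at 84.2° from the x-axis; with |UR| = 12.9, R = (23.4, -5.46). ∠URC = 147.0° gives RC at 117° from the x-axis; with |RC| = 23.0, C = (12.9, 15.0). ∠RCW = 115.4° gives CW at -178° from the x-axis; with |CW| = 28.7, W = (-15.8, 14.1). ∠CWT = 44.5° gives WT at -42.7° from the x-axis; with |WT| = 19.0, T = (-1.82, 1.21). Then |UT| = |T − U| = 30.9.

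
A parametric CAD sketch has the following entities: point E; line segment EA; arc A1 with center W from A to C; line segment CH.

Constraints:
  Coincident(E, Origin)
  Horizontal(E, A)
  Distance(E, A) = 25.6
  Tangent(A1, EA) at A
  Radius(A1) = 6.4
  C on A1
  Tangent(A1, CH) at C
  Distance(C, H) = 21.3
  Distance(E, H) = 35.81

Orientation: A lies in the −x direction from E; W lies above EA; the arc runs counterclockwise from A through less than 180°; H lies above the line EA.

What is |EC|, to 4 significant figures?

20.55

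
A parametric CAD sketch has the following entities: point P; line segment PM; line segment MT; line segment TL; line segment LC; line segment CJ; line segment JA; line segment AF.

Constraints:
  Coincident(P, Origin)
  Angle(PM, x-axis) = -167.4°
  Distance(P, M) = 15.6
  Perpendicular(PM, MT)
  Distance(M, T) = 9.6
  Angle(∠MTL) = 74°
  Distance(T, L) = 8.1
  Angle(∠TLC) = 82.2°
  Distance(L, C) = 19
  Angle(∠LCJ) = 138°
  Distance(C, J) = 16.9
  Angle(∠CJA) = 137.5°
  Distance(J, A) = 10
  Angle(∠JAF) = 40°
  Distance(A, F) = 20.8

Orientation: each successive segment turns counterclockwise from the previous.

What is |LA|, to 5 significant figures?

38.852

∠LCJ = 138.0° gives CJ at 168.40° from the x-axis; with |CJ| = 16.9, J = (-33.848, 9.7968). ∠CJA = 137.5° gives JA at -149.10° from the x-axis; with |JA| = 10.0, A = (-42.429, 4.6614). Then |LA| = |A − L| = 38.852.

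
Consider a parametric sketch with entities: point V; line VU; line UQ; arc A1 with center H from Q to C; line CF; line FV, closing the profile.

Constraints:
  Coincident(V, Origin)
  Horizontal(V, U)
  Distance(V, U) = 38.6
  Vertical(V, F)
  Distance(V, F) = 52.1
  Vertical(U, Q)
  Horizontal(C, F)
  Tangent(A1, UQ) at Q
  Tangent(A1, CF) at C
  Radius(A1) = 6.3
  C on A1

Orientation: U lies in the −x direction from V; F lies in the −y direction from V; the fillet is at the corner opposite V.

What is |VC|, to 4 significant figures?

61.30

The virtual corner opposite V is at (-38.60, -52.10). The tangent condition forces HQ to be normal to UQ and the tangent condition forces HC to be normal to CF, with radius 6.3, so the center H sits 6.3 in from both sides at H = (-32.30, -45.80). That places the tangent points at Q = (-38.60, -45.80) on UQ and C = (-32.30, -52.10) on CF. Then |VC| = |C − V| = 61.30.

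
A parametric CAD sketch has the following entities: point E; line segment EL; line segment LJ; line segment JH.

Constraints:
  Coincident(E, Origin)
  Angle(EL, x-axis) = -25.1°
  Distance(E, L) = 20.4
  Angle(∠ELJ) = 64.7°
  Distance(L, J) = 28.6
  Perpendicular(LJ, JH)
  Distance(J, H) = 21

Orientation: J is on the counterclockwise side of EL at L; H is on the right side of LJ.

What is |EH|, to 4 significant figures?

44.17

E is at the origin; EL runs at -25.1° with length 20.4, so L = 20.4·(cos -25.1°, sin -25.1°) = (18.47, -8.654). ∠ELJ = 64.7°, so LJ runs at -25.1° + (180° − 64.7°) = 90.20° from the x-axis; with |LJ| = 28.6, J = L + 28.6·(cos 90.20°, sin 90.20°) = (18.37, 19.95). The perpendicularity gives JH at right angles to LJ; with |JH| = 21.0 on the right of LJ, H = J + 21.0·(1.000, 0.003491) = (39.37, 20.02). Then |EH| = |H − E| = 44.17.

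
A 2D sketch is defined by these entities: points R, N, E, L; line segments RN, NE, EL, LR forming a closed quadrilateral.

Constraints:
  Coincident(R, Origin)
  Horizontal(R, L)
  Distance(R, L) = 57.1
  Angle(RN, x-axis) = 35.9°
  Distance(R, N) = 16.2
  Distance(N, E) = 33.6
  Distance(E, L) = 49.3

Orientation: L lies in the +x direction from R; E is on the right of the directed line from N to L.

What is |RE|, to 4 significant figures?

27.90

Checks: |NE| = 33.60 ✓; |EL| = 49.30 ✓.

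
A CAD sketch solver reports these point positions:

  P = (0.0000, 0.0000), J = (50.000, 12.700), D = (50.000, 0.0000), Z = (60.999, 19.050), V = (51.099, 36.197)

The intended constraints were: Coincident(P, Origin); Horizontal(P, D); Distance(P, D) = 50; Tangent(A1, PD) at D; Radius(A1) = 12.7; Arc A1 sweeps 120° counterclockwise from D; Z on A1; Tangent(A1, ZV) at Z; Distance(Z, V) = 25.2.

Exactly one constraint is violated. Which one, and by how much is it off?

Distance(Z, V) = 25.2 — off by 5.40.

P = (0.00, 0.00) ✓; P.y = 0.00, D.y = 0.00 ✓; |PD| = 50.00 ✓; ∠(JD, DP) = 90.00° ✓; |JD| = 12.70 ✓; bearing(J→Z) − bearing(J→D) = 120.0° ✓; |JZ| = 12.70 ✓; ∠(JZ, ZV) = 90.00° ✓; |ZV| = 19.80 ✗.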